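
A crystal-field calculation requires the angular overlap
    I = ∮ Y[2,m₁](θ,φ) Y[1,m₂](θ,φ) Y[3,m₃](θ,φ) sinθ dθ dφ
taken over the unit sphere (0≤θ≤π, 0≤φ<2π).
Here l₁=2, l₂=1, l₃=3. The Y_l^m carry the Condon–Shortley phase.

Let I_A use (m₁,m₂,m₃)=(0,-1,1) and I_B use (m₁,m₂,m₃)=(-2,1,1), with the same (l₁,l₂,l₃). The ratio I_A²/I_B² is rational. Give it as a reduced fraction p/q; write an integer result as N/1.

6/1

Same 2,1,3: normalisation and zero-m 3j drop out of the ratio.
A: Δ: 0! 4! 2! / 7! → 1/105; sum: t=0:+1/8 = 1/8; 3j²(2 1 3; 0 -1 1) = Δ·Π!·Σ² = 2/35  (sign +1)
B: Δ: 0! 4! 2! / 7! → 1/105; sum: t=0:+1/48 = 1/48; 3j²(2 1 3; -2 1 1) = Δ·Π!·Σ² = 1/105  (sign +1)
I_A²/I_B² = (2/35)/(1/105) = 6/1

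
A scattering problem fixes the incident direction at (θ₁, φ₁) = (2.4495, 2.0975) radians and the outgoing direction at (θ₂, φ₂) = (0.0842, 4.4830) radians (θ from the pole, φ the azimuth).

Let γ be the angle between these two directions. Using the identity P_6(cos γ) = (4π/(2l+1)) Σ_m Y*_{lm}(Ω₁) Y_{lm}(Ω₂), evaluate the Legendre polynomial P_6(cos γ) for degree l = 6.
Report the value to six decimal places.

Expand P_6 via completeness: Σ_{m} conj(Y_{6,m}) at Ω₁ times Y_{6,m} at Ω₂ —
  m=-6: Y*=0.03262 + 0.00061j  Y=-0.00000 - 0.00000j  product -0.00000 - 0.00000j
  m=-5: Y*=0.06634 + 0.11913j  Y=-0.00001 + 0.00000j  product -0.00000 - 0.00000j
  m=-4: Y*=-0.16682 + 0.28082j  Y=0.00011 + 0.00014j  product -0.00006 + 0.00001j
  m=-3: Y*=-0.45880 - 0.00427j  Y=0.00194 - 0.00236j  product -0.00090 + 0.00108j
  m=-2: Y*=-0.12631 - 0.22196j  Y=-0.03235 - 0.01598j  product 0.00054 + 0.00920j
  m=-1: Y*=-0.12085 + 0.20783j  Y=-0.06082 + 0.26046j  product -0.04678 - 0.04412j
  m=+0: Y*=-0.33874 + 0.00000j  Y=0.94277 + 0.00000j  product -0.31935 + 0.00000j
  m=+1: Y*=0.12085 + 0.20783j  Y=0.06082 + 0.26046j  product -0.04678 + 0.04412j
  m=+2: Y*=-0.12631 + 0.22196j  Y=-0.03235 + 0.01598j  product 0.00054 - 0.00920j
  m=+3: Y*=0.45880 - 0.00427j  Y=-0.00194 - 0.00236j  product -0.00090 - 0.00108j
  m=+4: Y*=-0.16682 - 0.28082j  Y=0.00011 - 0.00014j  product -0.00006 - 0.00001j
  m=+5: Y*=-0.06634 + 0.11913j  Y=0.00001 + 0.00000j  product -0.00000 + 0.00000j
  m=+6: Y*=0.03262 - 0.00061j  Y=-0.00000 + 0.00000j  product -0.00000 + 0.00000j
Accumulated sum -0.41375 - 0.00000j; after 4π/(2l+1) scaling, -0.39995 - 0.00000j ⇒ P_6 = -0.399950

-0.399950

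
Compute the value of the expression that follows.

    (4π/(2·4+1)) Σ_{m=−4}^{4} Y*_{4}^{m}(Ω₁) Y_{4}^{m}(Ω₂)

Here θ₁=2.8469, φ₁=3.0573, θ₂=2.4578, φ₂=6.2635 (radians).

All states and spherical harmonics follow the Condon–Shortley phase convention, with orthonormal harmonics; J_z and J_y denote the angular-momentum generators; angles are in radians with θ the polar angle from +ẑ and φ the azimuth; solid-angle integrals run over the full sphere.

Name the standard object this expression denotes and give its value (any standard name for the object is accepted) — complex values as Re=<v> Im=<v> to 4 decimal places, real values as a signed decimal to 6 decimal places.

This sum is the spherical-harmonic addition theorem: it equals the Legendre polynomial P_l(cos γ) of the angle γ between the two directions.
Term-by-term m-sum for l=4 (normalisation 4π/9 = 1.396263):
  m=-4: (0.00297 - 0.00104j) × (0.07027 + 0.00554j) = 0.00021 - 0.00006j  (running Σ = 0.00021 - 0.00006j)
  m=-3: (0.02841 - 0.00734j) × (-0.24420 - 0.01444j) = -0.00704 + 0.00138j  (running Σ = -0.00683 + 0.00133j)
  m=-2: (0.15049 - 0.02561j) × (0.42773 + 0.01685j) = 0.06480 - 0.00842j  (running Σ = 0.05797 - 0.00709j)
  m=-1: (0.44670 - 0.03774j) × (-0.27943 - 0.00550j) = -0.12503 + 0.00809j  (running Σ = -0.06706 + 0.00099j)
  m=0: (0.51568 + 0.00000j) × (-0.25273 + 0.00000j) = -0.13033 + 0.00000j  (running Σ = -0.19738 + 0.00099j)
  m=1: (-0.44670 - 0.03774j) × (0.27943 - 0.00550j) = -0.12503 - 0.00809j  (running Σ = -0.32241 - 0.00709j)
  m=2: (0.15049 + 0.02561j) × (0.42773 - 0.01685j) = 0.06480 + 0.00842j  (running Σ = -0.25761 + 0.00133j)
  m=3: (-0.02841 - 0.00734j) × (0.24420 - 0.01444j) = -0.00704 - 0.00138j  (running Σ = -0.26465 - 0.00006j)
  m=4: (0.00297 + 0.00104j) × (0.07027 - 0.00554j) = 0.00021 + 0.00006j  (running Σ = -0.26444 - 0.00000j)
Total Σ_m = -0.26444 - 0.00000j. Multiply by 1.396263: -0.36923 - 0.00000j. P_4(cos γ) = -0.369226

Legendre polynomial (addition theorem), -0.369226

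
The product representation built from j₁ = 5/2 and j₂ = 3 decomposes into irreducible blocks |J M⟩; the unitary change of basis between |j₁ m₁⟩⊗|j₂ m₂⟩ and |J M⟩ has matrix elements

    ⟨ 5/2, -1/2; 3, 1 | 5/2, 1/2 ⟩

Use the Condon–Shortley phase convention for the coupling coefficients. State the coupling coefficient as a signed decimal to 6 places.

triangle: 3!×2!×3!/9! = 72/362880
(j±m)!: 2!×3!×4!×2!×3!×2! = 6912
prefactor² = (2J+1)×Δ×N² = 288/35
  k=1: −1/(1!×2!×2!×3!×0!×0!) = -1/24
  k=2: +1/(2!×1!×1!×2!×1!×1!) = 1/4
  k=3: −1/(3!×0!×0!×1!×2!×2!) = -1/24
Σ = 1/6  ⇒  CG² = 288/35×(1/6)² = 8/35
CG = +√(8/35) = +0.478091

+√(8/35) = +0.478091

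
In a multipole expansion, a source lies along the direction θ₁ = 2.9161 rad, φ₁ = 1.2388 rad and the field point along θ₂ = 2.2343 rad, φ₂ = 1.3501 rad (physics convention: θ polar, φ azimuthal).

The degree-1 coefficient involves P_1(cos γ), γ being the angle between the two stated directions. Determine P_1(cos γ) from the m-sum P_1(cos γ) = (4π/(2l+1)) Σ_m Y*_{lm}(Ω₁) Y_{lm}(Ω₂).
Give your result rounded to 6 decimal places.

Expand P_1 via completeness: Σ_{m} conj(Y_{1,m}) at Ω₁ times Y_{1,m} at Ω₂ —
  m=-1: Y*=0.02518 + 0.07303j  Y=0.05959 - 0.26559j  product 0.02090 - 0.00234j
  m=+0: Y*=-0.47623 + 0.00000j  Y=-0.30092 + 0.00000j  product 0.14331 + 0.00000j
  m=+1: Y*=-0.02518 + 0.07303j  Y=-0.05959 - 0.26559j  product 0.02090 + 0.00234j
Accumulated sum 0.18510 + 0.00000j; after 4π/(2l+1) scaling, 0.77535 + 0.00000j ⇒ P_1 = 0.775350

0.775350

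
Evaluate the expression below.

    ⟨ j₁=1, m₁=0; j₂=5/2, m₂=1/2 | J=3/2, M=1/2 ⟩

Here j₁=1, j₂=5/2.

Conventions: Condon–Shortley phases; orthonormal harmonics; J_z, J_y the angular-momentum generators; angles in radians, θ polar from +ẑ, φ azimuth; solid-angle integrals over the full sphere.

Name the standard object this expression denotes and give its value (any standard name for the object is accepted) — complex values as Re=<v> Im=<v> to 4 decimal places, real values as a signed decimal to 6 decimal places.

Clebsch–Gordan coefficient, −√(2/5) ≈ -0.632456

This is a Clebsch–Gordan (vector-coupling) coefficient.
√[4·2!0!3!/6! · 1!1!3!2!2!1!] = √(8/5)
  +(−1)^1/∏(1,1,0,2,0,1)! = -1/2  (running -1/2)
⟨..|..⟩ = √(8/5)·(-1/2) = -0.632456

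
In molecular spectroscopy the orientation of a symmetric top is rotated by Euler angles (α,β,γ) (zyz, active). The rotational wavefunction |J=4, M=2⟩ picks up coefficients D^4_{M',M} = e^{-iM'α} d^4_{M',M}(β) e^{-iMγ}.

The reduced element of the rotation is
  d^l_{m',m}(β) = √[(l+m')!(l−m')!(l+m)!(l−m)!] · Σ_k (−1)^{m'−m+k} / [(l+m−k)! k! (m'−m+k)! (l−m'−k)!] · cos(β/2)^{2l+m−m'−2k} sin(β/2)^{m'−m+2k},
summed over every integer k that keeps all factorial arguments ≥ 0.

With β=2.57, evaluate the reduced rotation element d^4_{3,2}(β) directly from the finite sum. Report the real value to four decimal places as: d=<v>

d^4_{3,2}(β=2.5700) via the finite sum:
Half-angle: c=0.281922, s=0.959437. N=√(5040·1·720·2)=2693.993318
The bounds max(0,m−m')=0 and min(l+m,l−m')=1 give 2 terms
  k=0: (−1)^1·2693.9933/(720)·0.2819^7·0.9594^1 = -0.000508
  k=1: (−1)^2·2693.9933/(240)·0.2819^5·0.9594^3 = +0.017655
d^4_{3,2}(2.5700) = -0.000508 +0.017655 = +0.017147

d=0.0171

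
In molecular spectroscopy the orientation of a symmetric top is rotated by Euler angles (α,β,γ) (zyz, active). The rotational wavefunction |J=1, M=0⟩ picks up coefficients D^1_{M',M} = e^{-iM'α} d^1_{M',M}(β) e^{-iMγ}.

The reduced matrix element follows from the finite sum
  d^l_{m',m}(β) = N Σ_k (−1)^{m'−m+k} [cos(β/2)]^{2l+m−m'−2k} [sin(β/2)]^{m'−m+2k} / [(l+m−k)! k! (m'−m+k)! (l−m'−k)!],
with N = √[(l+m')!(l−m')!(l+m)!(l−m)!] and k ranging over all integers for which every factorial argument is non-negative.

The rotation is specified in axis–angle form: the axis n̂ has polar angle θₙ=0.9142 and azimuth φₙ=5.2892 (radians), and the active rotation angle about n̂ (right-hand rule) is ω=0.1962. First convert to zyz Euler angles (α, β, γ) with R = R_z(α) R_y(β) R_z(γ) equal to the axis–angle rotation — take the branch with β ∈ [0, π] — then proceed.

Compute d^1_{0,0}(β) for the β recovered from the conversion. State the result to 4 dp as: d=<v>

Axis–angle → zyz. n̂ = (sinθₙcosφₙ, sinθₙsinφₙ, cosθₙ) = (+0.431961, -0.663922, +0.610424), ω = 0.1962.
R = I cosω + sinω [n̂]ₓ + (1−cosω) n̂n̂ᵀ gives
  R = [+0.984394, -0.124501, -0.124368; +0.113496, +0.989271, -0.091983; +0.134486, +0.076433, +0.987963]
β = atan2(√(R₁₃²+R₂₃²), R₃₃) = 0.155312; α = atan2(R₂₃, R₁₃) mod 2π = 3.778407; γ = atan2(R₃₂, −R₃₁) mod 2π = 2.624785
d^1_{0,0}(β=0.1553) via the finite sum:
c=cos(0.155312/2)=0.996986, s=sin(0.155312/2)=0.077578; N=√[1·1·1·1]=1.000000
k: max(0,(0)−(0))=0 … min(1+(0),1−(0))=1
  k=0: (−1)^0·1.0000/(1)·0.9970^2·0.0776^0 = +0.993982
  k=1: (−1)^1·1.0000/(1)·0.9970^0·0.0776^2 = -0.006018
d^1_{0,0}(0.1553) = +0.993982 -0.006018 = +0.987963

d=0.9880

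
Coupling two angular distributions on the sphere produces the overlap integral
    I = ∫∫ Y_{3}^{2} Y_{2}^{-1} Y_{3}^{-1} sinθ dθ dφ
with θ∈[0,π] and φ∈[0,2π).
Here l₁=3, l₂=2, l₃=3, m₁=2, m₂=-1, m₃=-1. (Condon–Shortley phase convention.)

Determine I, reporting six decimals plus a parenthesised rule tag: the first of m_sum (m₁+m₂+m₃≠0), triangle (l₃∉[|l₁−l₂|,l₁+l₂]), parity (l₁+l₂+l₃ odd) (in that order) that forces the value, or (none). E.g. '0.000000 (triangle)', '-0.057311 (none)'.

0.162868 (none)

m-sum 0 ✓  L=8 even ✓  1≤3≤5 ✓
Π(2lᵢ+1) = 7×5×7 = 245
triangle coeff Δ(3,2,3) = 1/3780
Σ_t [0,2]: t=0:+1/24 t=1:−1/4 t=2:+1/24 = -1/6
(3j)²=4/105 [(3 2 3; 0 0 0)], sign=+1
Σ_t [0,1]: t=0:+1/12 t=1:−1/48 = 1/16
(3j)²=1/28 [(3 2 3; 2 -1 -1)], sign=+1
⇒ 4πI² = 1/3
I = (+1)√(1/3/(4π)) = 0.16286750
No selection rule forces the value: the integral is nonzero (none).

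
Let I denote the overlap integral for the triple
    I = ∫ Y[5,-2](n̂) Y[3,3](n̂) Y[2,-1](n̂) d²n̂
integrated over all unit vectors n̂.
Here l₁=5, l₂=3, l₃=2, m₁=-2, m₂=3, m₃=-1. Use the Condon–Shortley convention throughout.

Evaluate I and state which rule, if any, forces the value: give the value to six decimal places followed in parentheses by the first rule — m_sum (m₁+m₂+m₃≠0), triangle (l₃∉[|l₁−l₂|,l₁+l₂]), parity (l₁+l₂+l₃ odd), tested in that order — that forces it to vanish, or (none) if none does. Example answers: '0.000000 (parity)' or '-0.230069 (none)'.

0.063396 (none)

Rules hold: Σm=0, L=10 even, 2≤2≤8.
N = 11·7·5 = 385
Δ = 6!·4!·0!/11! = 1/2310
Racah Σ t=3..3: t=3:−1/144 = -1/144
⇒ 3j(5 3 2; 0 0 0)² = 10/231, sgn -1
Racah Σ t=6..6: t=6:+1/4320 = 1/4320
⇒ 3j(5 3 2; -2 3 -1)² = 1/330, sgn -1
4πI² = N·(3j₀)²·(3jₘ)² = 5/99
I = +1·√(0.0505051/4π) = 0.06339609
No selection rule forces the value: the integral is nonzero (none).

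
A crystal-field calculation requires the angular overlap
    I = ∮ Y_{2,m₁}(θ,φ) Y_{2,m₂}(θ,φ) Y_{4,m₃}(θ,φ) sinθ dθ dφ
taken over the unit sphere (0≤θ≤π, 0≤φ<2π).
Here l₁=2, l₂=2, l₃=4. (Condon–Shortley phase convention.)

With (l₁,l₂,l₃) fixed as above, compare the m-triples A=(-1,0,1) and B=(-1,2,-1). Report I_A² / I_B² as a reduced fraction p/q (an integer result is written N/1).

6/1

Same 2,2,4: normalisation and zero-m 3j drop out of the ratio.
A: Δ: 0! 4! 4! / 9! → 1/630; sum: t=0:+1/24 = 1/24; 3j²(2 2 4; -1 0 1) = Δ·Π!·Σ² = 1/21  (sign -1)
B: Δ: 0! 4! 4! / 9! → 1/630; sum: t=0:+1/144 = 1/144; 3j²(2 2 4; -1 2 -1) = Δ·Π!·Σ² = 1/126  (sign -1)
I_A²/I_B² = (1/21)/(1/126) = 6/1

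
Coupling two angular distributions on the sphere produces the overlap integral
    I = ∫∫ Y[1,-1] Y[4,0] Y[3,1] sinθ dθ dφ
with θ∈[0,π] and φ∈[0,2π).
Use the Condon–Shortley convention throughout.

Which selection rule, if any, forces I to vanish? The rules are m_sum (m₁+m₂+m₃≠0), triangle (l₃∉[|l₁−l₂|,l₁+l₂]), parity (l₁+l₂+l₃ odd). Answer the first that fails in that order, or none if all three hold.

none

Σmᵢ = 0  ✓
l₃∈[|l₁−l₂|,l₁+l₂]=[3,5], have l₃=3  ✓
Σlᵢ = 8 ⇒ even  ✓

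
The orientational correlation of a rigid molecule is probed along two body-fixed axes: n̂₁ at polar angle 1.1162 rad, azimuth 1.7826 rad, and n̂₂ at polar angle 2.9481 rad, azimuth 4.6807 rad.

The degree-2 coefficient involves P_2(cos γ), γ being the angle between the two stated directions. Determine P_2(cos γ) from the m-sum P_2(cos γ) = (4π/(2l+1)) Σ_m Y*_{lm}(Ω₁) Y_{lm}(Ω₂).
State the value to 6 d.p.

Term-by-term m-sum for l=2 (normalisation 4π/5 = 2.513274):
  term(m=-2) = +0.003935+0.002084i   from Y*(Ω₁)=-0.284238-0.128165i, Y(Ω₂)=-0.014254-0.000905i
  term(m=-1) = +0.043119+0.010712i   from Y*(Ω₁)=-0.064071+0.297963i, Y(Ω₂)=+0.004619-0.145706i
  term(m=+0) = -0.079218-0.000000i   from Y*(Ω₁)=-0.132961-0.000000i, Y(Ω₂)=+0.595799+0.000000i
  term(m=+1) = +0.043119-0.010712i   from Y*(Ω₁)=+0.064071+0.297963i, Y(Ω₂)=-0.004619-0.145706i
  term(m=+2) = +0.003935-0.002084i   from Y*(Ω₁)=-0.284238+0.128165i, Y(Ω₂)=-0.014254+0.000905i
Σ over m = +0.014891-0.000000i; ×(4π/5) → +0.037425-0.000000i. Real part: 0.037425

0.037425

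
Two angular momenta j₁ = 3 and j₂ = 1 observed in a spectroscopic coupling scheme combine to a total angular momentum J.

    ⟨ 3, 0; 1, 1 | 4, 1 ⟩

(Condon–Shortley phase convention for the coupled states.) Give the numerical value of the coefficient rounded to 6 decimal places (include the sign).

j₁+j₂−J=0  J+j₁−j₂=6  J−j₁+j₂=2  j₁+j₂+J+1=9
(j₁±m₁, j₂±m₂, J±M) = (3,3,2,0,5,3)
P² = 12960/7
sum k=0..0:
  [0] +1/72 = 1/72
S = 1/72
C² = P²·S² = 5/14 ; C = +0.597614

+0.597614  (= +√(5/14))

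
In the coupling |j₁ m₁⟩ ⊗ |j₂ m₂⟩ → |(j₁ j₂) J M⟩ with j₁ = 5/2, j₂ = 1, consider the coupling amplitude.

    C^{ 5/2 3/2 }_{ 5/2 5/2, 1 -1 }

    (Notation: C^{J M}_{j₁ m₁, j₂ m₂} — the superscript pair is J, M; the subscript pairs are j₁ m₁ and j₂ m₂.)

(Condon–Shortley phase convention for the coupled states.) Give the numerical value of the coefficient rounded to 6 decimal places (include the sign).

+√(2/7) = +0.534522

triangle: 1!*4!*1!/7! = 24/5040
(j±m)!: 5!*0!*0!*2!*4!*1! = 5760
prefactor² = (2J+1)*Δ*N² = 1152/7
  k=0: +1/(0!*1!*0!*0!*4!*1!) = 1/24
Σ = 1/24  ⇒  CG² = 1152/7*(1/24)² = 2/7
CG = +√(2/7) = +0.534522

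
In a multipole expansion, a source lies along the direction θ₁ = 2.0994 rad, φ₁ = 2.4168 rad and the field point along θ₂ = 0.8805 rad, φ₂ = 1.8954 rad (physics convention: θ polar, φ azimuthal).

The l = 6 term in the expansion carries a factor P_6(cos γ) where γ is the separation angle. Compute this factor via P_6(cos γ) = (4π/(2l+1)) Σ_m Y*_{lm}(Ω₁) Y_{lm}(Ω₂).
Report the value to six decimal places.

Term-by-term m-sum for l=6 (normalisation 4π/13 = 0.966644):
  m=-6: (-0.071233, 0.187182) × (0.037356, 0.094395) = (-0.020330, 0.000268)  (running Σ = (-0.020330, 0.000268))
  m=-5: (-0.358965, 0.187964) × (-0.290024, 0.015159) = (0.101259, -0.059956)  (running Σ = (0.080929, -0.059688))
  m=-4: (-0.346204, -0.085611) × (0.117393, -0.420275) = (-0.076622, 0.135451)  (running Σ = (0.004307, 0.075763))
  m=-3: (0.024274, 0.035210) × (0.229620, 0.156077) = (0.000078, 0.011874)  (running Σ = (0.004385, 0.087637))
  m=-2: (-0.042385, 0.347965) × (0.134663, -0.102203) = (0.029855, 0.051190)  (running Σ = (0.034241, 0.138827))
  m=-1: (-0.066561, 0.058945) × (0.112167, 0.333327) = (-0.027114, -0.015575)  (running Σ = (0.007127, 0.123252))
  m=0: (0.326064, -0.000000) × (0.075349, 0.000000) = (0.024569, 0.000000)  (running Σ = (0.031696, 0.123252))
  m=1: (0.066561, 0.058945) × (-0.112167, 0.333327) = (-0.027114, 0.015575)  (running Σ = (0.004582, 0.138827))
  m=2: (-0.042385, -0.347965) × (0.134663, 0.102203) = (0.029855, -0.051190)  (running Σ = (0.034437, 0.087637))
  m=3: (-0.024274, 0.035210) × (-0.229620, 0.156077) = (0.000078, -0.011874)  (running Σ = (0.034515, 0.075763))
  m=4: (-0.346204, 0.085611) × (0.117393, 0.420275) = (-0.076622, -0.135451)  (running Σ = (-0.042107, -0.059688))
  m=5: (0.358965, 0.187964) × (0.290024, 0.015159) = (0.101259, 0.059956)  (running Σ = (0.059152, 0.000268))
  m=6: (-0.071233, -0.187182) × (0.037356, -0.094395) = (-0.020330, -0.000268)  (running Σ = (0.038822, -0.000000))
Σ over m = (0.038822, -0.000000); ×(4π/13) → (0.037527, -0.000000). Real part: 0.037527

0.037527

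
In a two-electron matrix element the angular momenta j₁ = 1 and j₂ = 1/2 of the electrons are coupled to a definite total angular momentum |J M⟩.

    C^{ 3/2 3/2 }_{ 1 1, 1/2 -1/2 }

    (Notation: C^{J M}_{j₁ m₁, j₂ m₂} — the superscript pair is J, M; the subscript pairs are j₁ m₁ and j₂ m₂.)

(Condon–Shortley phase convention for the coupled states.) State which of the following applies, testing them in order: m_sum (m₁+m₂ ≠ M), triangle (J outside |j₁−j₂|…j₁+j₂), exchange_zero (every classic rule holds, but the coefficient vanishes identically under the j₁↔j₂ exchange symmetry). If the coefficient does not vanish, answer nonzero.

m_sum

m-sum: m₁+m₂ = 1+(-1/2) = 1/2, M = 3/2  ✗ ⇒ coefficient is 0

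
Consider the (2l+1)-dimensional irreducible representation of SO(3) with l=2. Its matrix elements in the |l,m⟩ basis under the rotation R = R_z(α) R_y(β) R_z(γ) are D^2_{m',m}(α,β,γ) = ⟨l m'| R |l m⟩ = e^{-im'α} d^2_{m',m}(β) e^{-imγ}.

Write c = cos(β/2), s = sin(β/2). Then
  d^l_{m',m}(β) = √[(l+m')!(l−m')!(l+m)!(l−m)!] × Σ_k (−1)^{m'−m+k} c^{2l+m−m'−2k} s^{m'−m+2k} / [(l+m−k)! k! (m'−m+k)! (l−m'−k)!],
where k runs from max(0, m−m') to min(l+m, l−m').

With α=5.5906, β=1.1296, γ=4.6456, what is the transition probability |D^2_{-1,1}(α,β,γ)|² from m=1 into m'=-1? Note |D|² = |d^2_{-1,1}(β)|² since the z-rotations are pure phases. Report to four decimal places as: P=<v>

Split into d^2_{-1,1}(β=1.1296) × two z-phases.
c=cos(1.129600/2)=0.844696, s=sin(1.129600/2)=0.535247; N=√[1·6·6·1]=6.000000
The bounds max(0,m−m')=2 and min(l+m,l−m')=3 give 2 terms
  k=2: (−1)^0·6.0000/(2)·0.8447^2·0.5352^2 = +0.613239
  k=3: (−1)^1·6.0000/(6)·0.8447^0·0.5352^4 = -0.082076
d^2_{-1,1}(1.1296) = +0.613239 -0.082076 = +0.531163
|D^2_{-1,1}|² = |d^2_{-1,1}(β)|² = (+0.531163)² = 0.282135 (the z-rotation phases have unit modulus)

P=0.2821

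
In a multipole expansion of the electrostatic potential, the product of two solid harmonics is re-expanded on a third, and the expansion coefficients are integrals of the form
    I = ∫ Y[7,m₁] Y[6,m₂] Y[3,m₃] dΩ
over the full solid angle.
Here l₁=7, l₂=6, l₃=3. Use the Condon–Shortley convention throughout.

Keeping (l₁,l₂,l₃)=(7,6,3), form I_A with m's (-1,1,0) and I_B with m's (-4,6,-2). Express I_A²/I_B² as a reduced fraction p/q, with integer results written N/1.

1849/605

l's match ⇒ only the (l;m) 3-j factors differ between A and B.
A: triangle coeff Δ(7,6,3) = 1/2042040; Σ_t [5,7]: t=5:−1/172800 t=6:+1/69120 t=7:−1/362880 = 43/7257600; (3j)²=1849/170170 [(7 6 3; -1 1 0)], sign=-1
B: triangle coeff Δ(7,6,3) = 1/2042040; Σ_t [10,10]: t=10:+1/43545600 = 1/43545600; (3j)²=11/3094 [(7 6 3; -4 6 -2)], sign=-1
I_A²/I_B² = (1849/170170)/(11/3094) = 1849/605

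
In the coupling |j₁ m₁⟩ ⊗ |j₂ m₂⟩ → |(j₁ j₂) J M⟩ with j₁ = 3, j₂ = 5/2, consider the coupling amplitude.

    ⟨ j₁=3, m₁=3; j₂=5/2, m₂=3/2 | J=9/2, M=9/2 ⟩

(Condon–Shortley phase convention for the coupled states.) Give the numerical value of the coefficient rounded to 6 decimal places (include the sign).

+0.738549  (= +√(6/11))

triangle: 1!×5!×4!/11! = 2880/39916800
(j±m)!: 6!×0!×4!×1!×9!×0! = 6270566400
prefactor² = (2J+1)×Δ×N² = 49766400/11
  k=0: +1/(0!×1!×0!×4!×5!×0!) = 1/2880
Σ = 1/2880  ⇒  CG² = 49766400/11×(1/2880)² = 6/11
CG = +√(6/11) = +0.738549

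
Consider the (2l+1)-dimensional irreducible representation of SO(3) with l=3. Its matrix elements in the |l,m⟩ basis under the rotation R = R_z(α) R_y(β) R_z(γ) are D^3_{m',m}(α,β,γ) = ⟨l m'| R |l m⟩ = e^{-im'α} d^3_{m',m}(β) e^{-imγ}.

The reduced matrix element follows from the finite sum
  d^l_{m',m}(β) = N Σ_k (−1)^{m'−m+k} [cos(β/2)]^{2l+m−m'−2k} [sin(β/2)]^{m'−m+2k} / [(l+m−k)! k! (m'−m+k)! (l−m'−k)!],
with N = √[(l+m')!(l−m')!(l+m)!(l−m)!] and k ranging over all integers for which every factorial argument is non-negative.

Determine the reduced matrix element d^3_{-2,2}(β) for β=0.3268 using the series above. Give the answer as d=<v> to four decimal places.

d=0.0034

d^3_{-2,2}(β=0.3268) via the finite sum:
With c≡cos(β/2)=0.986680 and s≡sin(β/2)=0.162674, N=[1·120·120·1]^{1/2}=120.000000
k: max(0,(2)−(-2))=4 … min(3+(2),3−(-2))=5
  k=4: (−1)^0·120.0000/(24)·0.9867^2·0.1627^4 = +0.003409
  k=5: (−1)^1·120.0000/(120)·0.9867^0·0.1627^6 = -0.000019
d^3_{-2,2}(0.3268) = +0.003409 -0.000019 = +0.003390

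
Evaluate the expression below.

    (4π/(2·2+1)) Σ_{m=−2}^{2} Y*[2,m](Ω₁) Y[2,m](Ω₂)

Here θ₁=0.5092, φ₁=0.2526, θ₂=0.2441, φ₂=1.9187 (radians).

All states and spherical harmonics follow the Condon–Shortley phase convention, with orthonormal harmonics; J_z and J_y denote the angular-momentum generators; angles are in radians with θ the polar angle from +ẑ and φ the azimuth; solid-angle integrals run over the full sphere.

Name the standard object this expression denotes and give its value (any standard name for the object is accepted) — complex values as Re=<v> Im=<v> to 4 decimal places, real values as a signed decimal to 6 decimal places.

Legendre polynomial (addition theorem), +0.548443

This sum is the spherical-harmonic addition theorem: it equals the Legendre polynomial P_l(cos γ) of the angle γ between the two directions.
Addition theorem: P_2(cos γ) = (4π/5) Σ_m Y*_{lm}(Ω₁) Y_{lm}(Ω₂), m = −2…2:
  term(m=-2) = -0.002034+0.000392i   from Y*(Ω₁)=+0.080326+0.044426i, Y(Ω₂)=-0.017318+0.014463i
  term(m=-1) = -0.005669-0.059305i   from Y*(Ω₁)=+0.318389+0.082180i, Y(Ω₂)=-0.061768-0.170322i
  term(m=+0) = +0.233624+0.000000i   from Y*(Ω₁)=+0.405938-0.000000i, Y(Ω₂)=+0.575516+0.000000i
  term(m=+1) = -0.005669+0.059305i   from Y*(Ω₁)=-0.318389+0.082180i, Y(Ω₂)=+0.061768-0.170322i
  term(m=+2) = -0.002034-0.000392i   from Y*(Ω₁)=+0.080326-0.044426i, Y(Ω₂)=-0.017318-0.014463i
Σ over m = +0.218219+0.000000i; ×(4π/5) → +0.548443+0.000000i. Real part: 0.548443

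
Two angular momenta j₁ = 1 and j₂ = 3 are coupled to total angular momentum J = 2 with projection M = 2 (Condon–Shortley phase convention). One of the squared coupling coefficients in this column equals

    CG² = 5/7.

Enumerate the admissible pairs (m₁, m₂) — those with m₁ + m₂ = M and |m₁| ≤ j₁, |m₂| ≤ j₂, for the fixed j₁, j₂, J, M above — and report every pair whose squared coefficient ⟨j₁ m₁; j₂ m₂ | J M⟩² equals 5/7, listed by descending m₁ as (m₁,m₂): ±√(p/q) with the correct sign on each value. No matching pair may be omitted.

(-1,3): +√(5/7)

Admissible pairs with m₁+m₂ = M = 2: (-1,3), (0,2), (1,1)
  (m₁,m₂)=(1,1): CG² = 1/21, CG = +√(1/21)
  (m₁,m₂)=(0,2): CG² = 5/21, CG = −√(5/21)
  (m₁,m₂)=(-1,3): CG² = 5/7, CG = +√(5/7)   ← matches the target
Pairs with CG² = 5/7: (-1,3): +√(5/7)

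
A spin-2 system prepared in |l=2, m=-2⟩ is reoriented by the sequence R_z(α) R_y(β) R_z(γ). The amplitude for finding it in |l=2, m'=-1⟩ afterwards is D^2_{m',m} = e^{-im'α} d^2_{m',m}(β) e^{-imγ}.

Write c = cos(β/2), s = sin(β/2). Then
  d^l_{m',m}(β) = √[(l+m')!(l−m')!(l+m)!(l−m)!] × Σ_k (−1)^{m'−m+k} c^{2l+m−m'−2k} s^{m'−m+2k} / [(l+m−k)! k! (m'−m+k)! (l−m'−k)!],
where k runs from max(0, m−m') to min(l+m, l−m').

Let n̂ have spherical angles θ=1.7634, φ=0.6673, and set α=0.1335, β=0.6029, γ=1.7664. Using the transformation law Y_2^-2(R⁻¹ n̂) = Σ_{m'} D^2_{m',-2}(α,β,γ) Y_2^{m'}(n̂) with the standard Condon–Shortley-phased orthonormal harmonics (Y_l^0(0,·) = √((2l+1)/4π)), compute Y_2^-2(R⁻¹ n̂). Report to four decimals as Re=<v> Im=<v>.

Re=-0.2604 Im=0.2283

Need the full column D^2_{m',-2} for m'=−2..2 at α=0.1335, β=0.6029, γ=1.7664.
cos(β/2)=0.954907, sin(β/2)=0.296905
d^2_{-2,-2}: single k=0 term ⇒ +0.831466;  D = -0.657764-0.508607i
d^2_{-1,-2}: single k=0 term ⇒ -0.517048;  D = +0.447490+0.259020i
d^2_{0,-2}: single k=0 term ⇒ +0.196894;  D = -0.182019-0.075077i
d^2_{1,-2}: single k=0 term ⇒ -0.049986;  D = +0.048335+0.012740i
d^2_{2,-2}: single k=0 term ⇒ +0.007771;  D = -0.007711-0.000963i
Y_2^{m'}(θ=1.7634,φ=0.6673) and Σ D·Y over m':
  (-0.6578-0.5086i)·(+0.0871-0.3618i)  (+0.4475+0.2590i)·(-0.1140+0.0898i)  (-0.1820-0.0751i)·(-0.2807+0.0000i)  (+0.0483+0.0127i)·(+0.1140+0.0898i)  (-0.0077-0.0010i)·(+0.0871+0.3618i)
Y_2^-2(R⁻¹ n̂) = -0.260430+0.228344i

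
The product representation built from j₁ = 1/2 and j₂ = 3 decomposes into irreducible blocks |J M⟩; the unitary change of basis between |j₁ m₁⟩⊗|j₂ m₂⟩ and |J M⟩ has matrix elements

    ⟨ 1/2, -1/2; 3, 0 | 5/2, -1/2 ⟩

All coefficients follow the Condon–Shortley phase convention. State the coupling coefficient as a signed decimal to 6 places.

-0.654654

triangle: 1!*0!*5!/7! = 120/5040
(j±m)!: 0!*1!*3!*3!*2!*3! = 432
prefactor² = (2J+1)*Δ*N² = 432/7
  k=1: −1/(1!*0!*0!*2!*0!*3!) = -1/12
Σ = -1/12  ⇒  CG² = 432/7*(-1/12)² = 3/7
CG = −√(3/7) = -0.654654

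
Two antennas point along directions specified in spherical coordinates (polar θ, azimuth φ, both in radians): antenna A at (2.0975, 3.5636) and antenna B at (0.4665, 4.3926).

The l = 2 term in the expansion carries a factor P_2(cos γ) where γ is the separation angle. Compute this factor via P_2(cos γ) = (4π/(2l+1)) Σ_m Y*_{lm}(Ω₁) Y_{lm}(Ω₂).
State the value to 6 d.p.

-0.447944

Term-by-term m-sum for l=2 (normalisation 4π/5 = 2.513274):
  term(m=-2) = -0.001964-0.022470i   from Y*(Ω₁)=+0.191809+0.215724i, Y(Ω₂)=-0.062694-0.046637i
  term(m=-1) = -0.070389+0.076811i   from Y*(Ω₁)=+0.306263+0.137507i, Y(Ω₂)=-0.097559+0.294603i
  term(m=+0) = -0.033525-0.000000i   from Y*(Ω₁)=-0.076299-0.000000i, Y(Ω₂)=+0.439384+0.000000i
  term(m=+1) = -0.070389-0.076811i   from Y*(Ω₁)=-0.306263+0.137507i, Y(Ω₂)=+0.097559+0.294603i
  term(m=+2) = -0.001964+0.022470i   from Y*(Ω₁)=+0.191809-0.215724i, Y(Ω₂)=-0.062694+0.046637i
Σ over m = -0.178231+0.000000i; ×(4π/5) → -0.447944+0.000000i. Real part: -0.447944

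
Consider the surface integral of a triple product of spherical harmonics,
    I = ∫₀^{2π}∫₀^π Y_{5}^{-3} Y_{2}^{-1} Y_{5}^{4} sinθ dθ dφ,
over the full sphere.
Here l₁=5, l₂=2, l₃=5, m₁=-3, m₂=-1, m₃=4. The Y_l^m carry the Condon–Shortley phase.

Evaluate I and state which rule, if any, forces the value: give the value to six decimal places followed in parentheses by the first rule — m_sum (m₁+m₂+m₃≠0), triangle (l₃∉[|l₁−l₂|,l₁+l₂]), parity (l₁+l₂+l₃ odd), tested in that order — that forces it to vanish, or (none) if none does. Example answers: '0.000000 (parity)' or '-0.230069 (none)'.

m-sum 0 ✓  L=12 even ✓  3≤5≤7 ✓
Π(2lᵢ+1) = 11×5×11 = 605
triangle coeff Δ(5,2,5) = 1/38610
Σ_t [0,2]: t=0:+1/2880 t=1:−1/576 t=2:+1/2880 = -1/960
(3j)²=10/429 [(5 2 5; 0 0 0)], sign=+1
Σ_t [0,1]: t=0:+1/80640 t=1:−1/10080 = -1/11520
(3j)²=49/1430 [(5 2 5; -3 -1 4)], sign=+1
⇒ 4πI² = 245/507
I = (+1)√(245/507/(4π)) = 0.19609844
No selection rule forces the value: the integral is nonzero (none).

0.196098 (none)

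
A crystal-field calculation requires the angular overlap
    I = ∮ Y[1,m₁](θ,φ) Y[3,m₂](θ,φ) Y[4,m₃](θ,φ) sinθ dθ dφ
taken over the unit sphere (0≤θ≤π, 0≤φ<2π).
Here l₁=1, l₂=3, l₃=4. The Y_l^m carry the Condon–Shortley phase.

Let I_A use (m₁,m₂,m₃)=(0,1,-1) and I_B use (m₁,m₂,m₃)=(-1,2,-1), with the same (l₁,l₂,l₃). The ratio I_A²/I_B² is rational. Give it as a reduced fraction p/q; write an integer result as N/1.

Shared (l₁,l₂,l₃)=(1,3,4): N and (l;000)² cancel in I_A²/I_B².
A: Δ = 0!·2!·6!/9! = 1/252; Racah Σ t=0..0: t=0:+1/48 = 1/48; ⇒ 3j(1 3 4; 0 1 -1)² = 5/84, sgn -1
B: Δ = 0!·2!·6!/9! = 1/252; Racah Σ t=0..0: t=0:+1/240 = 1/240; ⇒ 3j(1 3 4; -1 2 -1)² = 1/84, sgn -1
I_A²/I_B² = (5/84)/(1/84) = 5/1

5/1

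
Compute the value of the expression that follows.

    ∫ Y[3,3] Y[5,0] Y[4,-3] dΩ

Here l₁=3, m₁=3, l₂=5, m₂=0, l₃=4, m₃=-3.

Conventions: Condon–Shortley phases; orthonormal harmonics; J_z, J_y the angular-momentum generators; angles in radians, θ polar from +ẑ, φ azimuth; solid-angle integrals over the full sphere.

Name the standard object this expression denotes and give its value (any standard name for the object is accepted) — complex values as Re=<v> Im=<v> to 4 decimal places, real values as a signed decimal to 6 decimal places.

This is a Gaunt coefficient — the integral of a triple product of spherical harmonics over the sphere.
Checks pass: Σm=0; 12 even; l₃=4∈[2,8].
(2·3+1)(2·5+1)(2·4+1) = 693
Δ: 4! 2! 6! / 13! → 1/180180
sum: t=1:−1/576 t=2:+1/144 t=3:−1/576 = 1/288
3j²(3 5 4; 0 0 0) = Δ·Π!·Σ² = 20/1001  (sign +1)
sum: t=0:+1/5760 = 1/5760
3j²(3 5 4; 3 0 -3) = Δ·Π!·Σ² = 5/572  (sign -1)
combine: 4πI² = 693·20/1001·5/572 = 225/1859
take √, sign -1: I = -0.09814013

Gaunt coefficient, -0.098140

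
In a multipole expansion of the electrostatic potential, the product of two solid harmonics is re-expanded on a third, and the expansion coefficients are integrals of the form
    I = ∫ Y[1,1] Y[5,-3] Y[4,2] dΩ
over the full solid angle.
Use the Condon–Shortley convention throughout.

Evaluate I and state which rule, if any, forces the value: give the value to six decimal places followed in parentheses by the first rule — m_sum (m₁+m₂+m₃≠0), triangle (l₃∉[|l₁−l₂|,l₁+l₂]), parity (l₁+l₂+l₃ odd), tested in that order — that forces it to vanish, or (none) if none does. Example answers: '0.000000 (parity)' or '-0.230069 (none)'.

-0.259847 (none)

Checks pass: Σm=0; 10 even; l₃=4∈[4,6].
(2·1+1)(2·5+1)(2·4+1) = 297
Δ: 2! 0! 8! / 11! → 1/495
sum: t=1:−1/576 = -1/576
3j²(1 5 4; 0 0 0) = Δ·Π!·Σ² = 5/99  (sign -1)
sum: t=0:+1/2880 = 1/2880
3j²(1 5 4; 1 -3 2) = Δ·Π!·Σ² = 28/495  (sign +1)
combine: 4πI² = 297·5/99·28/495 = 28/33
take √, sign -1: I = -0.25984664
No selection rule forces the value: the integral is nonzero (none).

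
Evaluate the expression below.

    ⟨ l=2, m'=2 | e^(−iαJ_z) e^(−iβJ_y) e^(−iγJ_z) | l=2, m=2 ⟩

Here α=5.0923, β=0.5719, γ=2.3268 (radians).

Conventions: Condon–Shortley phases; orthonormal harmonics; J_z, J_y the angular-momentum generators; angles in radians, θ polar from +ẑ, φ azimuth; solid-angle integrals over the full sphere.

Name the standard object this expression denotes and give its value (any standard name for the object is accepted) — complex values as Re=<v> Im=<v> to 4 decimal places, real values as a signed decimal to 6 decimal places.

This is a Wigner D-matrix element — the rotation-matrix element ⟨l m'| R(α,β,γ) |l m⟩ in the angular-momentum basis.
Split into d^2_{2,2}(β=0.5719) × two z-phases.
Half-angle: c=0.959394, s=0.282069. N=√(24·1·24·1)=24.000000
The bounds max(0,m−m')=0 and min(l+m,l−m')=0 give 1 term
  k=0: (−1)^0·24.0000/(24)·0.9594^4·0.2821^0 = +0.847204
d^2_{2,2}(0.5719) = +0.847204
Phases: e^{-i·(2)·5.0923}=-0.724959+0.688792i, e^{-i·(2)·2.3268}=-0.058755+0.998272i ⇒ D=-0.546453-0.647414i

Wigner D-matrix element, Re=-0.5465 Im=-0.6474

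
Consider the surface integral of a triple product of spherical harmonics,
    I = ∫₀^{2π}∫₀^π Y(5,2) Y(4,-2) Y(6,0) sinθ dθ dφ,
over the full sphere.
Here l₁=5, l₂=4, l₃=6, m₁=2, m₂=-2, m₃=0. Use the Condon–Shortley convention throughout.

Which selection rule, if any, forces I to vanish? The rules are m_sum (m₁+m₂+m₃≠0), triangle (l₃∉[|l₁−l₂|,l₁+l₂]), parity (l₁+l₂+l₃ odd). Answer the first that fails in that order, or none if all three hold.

azimuthal sum: 2 − 2 + 0 = 0  ✓
1 ≤ 6 ≤ 9 (triangle on l)  ✓
L = 5 + 4 + 6 = 15 (odd)  ✗

parity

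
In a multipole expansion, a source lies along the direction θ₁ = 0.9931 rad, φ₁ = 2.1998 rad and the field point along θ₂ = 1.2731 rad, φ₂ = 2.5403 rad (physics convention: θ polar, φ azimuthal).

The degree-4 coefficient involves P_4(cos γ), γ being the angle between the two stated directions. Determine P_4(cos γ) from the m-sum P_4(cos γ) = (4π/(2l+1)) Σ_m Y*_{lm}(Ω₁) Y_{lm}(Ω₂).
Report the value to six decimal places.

Expand P_4 via completeness: Σ_{m} conj(Y_{4,m}) at Ω₁ times Y_{4,m} at Ω₂ —
  term(m=-4) = (0.016700, -0.078816)   from Y*(Ω₁)=(-0.176672, 0.127621), Y(Ω₂)=(-0.273873, 0.248280)
  term(m=-3) = (0.067302, -0.109946)   from Y*(Ω₁)=(0.381923, 0.124963), Y(Ω₂)=(0.074096, -0.312118)
  term(m=-2) = (-0.024123, 0.019547)   from Y*(Ω₁)=(-0.078563, -0.242925), Y(Ω₂)=(-0.043773, -0.113458)
  term(m=-1) = (0.059210, -0.020978)   from Y*(Ω₁)=(0.116185, -0.159685), Y(Ω₂)=(0.262298, 0.179946)
  term(m=+0) = (-0.021501, -0.000000)   from Y*(Ω₁)=(-0.299783, -0.000000), Y(Ω₂)=(0.071723, 0.000000)
  term(m=+1) = (0.059210, 0.020978)   from Y*(Ω₁)=(-0.116185, -0.159685), Y(Ω₂)=(-0.262298, 0.179946)
  term(m=+2) = (-0.024123, -0.019547)   from Y*(Ω₁)=(-0.078563, 0.242925), Y(Ω₂)=(-0.043773, 0.113458)
  term(m=+3) = (0.067302, 0.109946)   from Y*(Ω₁)=(-0.381923, 0.124963), Y(Ω₂)=(-0.074096, -0.312118)
  term(m=+4) = (0.016700, 0.078816)   from Y*(Ω₁)=(-0.176672, -0.127621), Y(Ω₂)=(-0.273873, -0.248280)
Accumulated sum (0.216676, 0.000000); after 4π/(2l+1) scaling, (0.302537, 0.000000) ⇒ P_4 = 0.302537

0.302537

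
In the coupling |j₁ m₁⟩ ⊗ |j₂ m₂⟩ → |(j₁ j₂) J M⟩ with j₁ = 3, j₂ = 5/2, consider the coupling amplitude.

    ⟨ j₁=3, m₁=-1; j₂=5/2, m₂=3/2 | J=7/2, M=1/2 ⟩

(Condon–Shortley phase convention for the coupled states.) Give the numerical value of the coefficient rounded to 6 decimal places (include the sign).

j₁+j₂−J=2  J+j₁−j₂=4  J−j₁+j₂=3  j₁+j₂+J+1=10
(j₁±m₁, j₂±m₂, J±M) = (2,4,4,1,4,3)
P² = 18432/175
sum k=1..2:
  [1] −1/36 = -1/36
  [2] +1/16 = 1/16
S = 5/144
C² = P²·S² = 8/63 ; C = +0.356348

+√(8/63) = +0.356348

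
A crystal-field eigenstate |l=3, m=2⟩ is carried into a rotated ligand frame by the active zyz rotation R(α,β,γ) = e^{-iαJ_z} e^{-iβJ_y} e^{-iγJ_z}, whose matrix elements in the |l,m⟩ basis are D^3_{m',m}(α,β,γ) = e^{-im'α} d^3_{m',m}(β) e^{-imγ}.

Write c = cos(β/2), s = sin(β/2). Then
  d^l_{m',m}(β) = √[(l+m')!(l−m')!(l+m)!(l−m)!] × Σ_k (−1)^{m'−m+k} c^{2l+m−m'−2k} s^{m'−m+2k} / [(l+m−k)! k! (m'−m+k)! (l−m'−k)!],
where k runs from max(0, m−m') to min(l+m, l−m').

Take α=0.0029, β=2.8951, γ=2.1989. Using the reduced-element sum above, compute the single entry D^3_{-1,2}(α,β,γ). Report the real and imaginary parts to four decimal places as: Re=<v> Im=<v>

First d^3_{-1,2}(β=2.8951), then the phase factors e^{-i(-1)α} and e^{-i(2)γ}:
c=cos(2.895100/2)=0.122935, s=sin(2.895100/2)=0.992415; N=√[2·24·120·1]=75.894664
k: max(0,(2)−(-1))=3 … min(3+(2),3−(-1))=4
  k=3: (−1)^0·75.8947/(12)·0.1229^3·0.9924^3 = +0.011485
  k=4: (−1)^1·75.8947/(24)·0.1229^1·0.9924^5 = -0.374231
d^3_{-1,2}(2.8951) = +0.011485 -0.374231 = -0.362746
D = (+0.999996+0.002900i)·(-0.362746)·(-0.309426+0.950924i) = +0.113243-0.344617i

Re=0.1132 Im=-0.3446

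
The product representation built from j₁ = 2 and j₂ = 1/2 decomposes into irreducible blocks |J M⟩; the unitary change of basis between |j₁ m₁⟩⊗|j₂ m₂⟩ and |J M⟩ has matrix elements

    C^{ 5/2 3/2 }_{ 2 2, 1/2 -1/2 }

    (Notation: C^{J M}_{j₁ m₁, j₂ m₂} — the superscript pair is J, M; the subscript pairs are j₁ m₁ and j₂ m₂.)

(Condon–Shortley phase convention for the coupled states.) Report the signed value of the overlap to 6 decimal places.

+0.447214

triangle: 0!·4!·1!/6! = 24/720
(j±m)!: 4!·0!·0!·1!·4!·1! = 576
prefactor² = (2J+1)·Δ·N² = 576/5
  k=0: +1/(0!·0!·0!·0!·4!·1!) = 1/24
Σ = 1/24  ⇒  CG² = 576/5·(1/24)² = 1/5
CG = +√(1/5) = +0.447214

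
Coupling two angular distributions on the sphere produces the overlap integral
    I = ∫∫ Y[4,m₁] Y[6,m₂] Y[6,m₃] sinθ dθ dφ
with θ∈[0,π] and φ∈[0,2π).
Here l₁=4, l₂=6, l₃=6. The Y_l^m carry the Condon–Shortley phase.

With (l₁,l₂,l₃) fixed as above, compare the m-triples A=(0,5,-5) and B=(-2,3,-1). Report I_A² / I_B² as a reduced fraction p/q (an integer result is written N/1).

121/16

l's match ⇒ only the (l;m) 3-j factors differ between A and B.
A: triangle coeff Δ(4,6,6) = 1/15315300; Σ_t [3,4]: t=3:−1/1451520 t=4:+1/2903040 = -1/2903040; (3j)²=11/1547 [(4 6 6; 0 5 -5)], sign=+1
B: triangle coeff Δ(4,6,6) = 1/15315300; Σ_t [2,4]: t=2:+1/483840 t=3:−1/51840 t=4:+1/69120 = -1/362880; (3j)²=16/17017 [(4 6 6; -2 3 -1)], sign=+1
I_A²/I_B² = (11/1547)/(16/17017) = 121/16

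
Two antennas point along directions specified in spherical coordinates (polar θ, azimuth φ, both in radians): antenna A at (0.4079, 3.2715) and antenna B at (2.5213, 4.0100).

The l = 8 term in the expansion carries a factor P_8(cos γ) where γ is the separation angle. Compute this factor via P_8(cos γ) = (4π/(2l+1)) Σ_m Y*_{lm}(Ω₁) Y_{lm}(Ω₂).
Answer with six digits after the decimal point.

0.150229

Expand P_8 via completeness: Σ_{m} conj(Y_{8,m}) at Ω₁ times Y_{8,m} at Ω₂ —
  m=-8: Y*=(0.000160, 0.000272)  Y=(0.005290, -0.004140)  product (0.000002, 0.000001)
  m=-7: Y*=(-0.001797, -0.002308)  Y=(0.036832, 0.007633)  product (-0.000049, -0.000099)
  m=-6: Y*=(0.012143, 0.011999)  Y=(0.061953, 0.113930)  product (-0.000615, 0.002127)
  m=-5: Y*=(-0.056284, -0.042746)  Y=(-0.110162, 0.283726)  product (0.018328, -0.011260)
  m=-4: Y*=(0.183548, 0.105002)  Y=(-0.448392, 0.154607)  product (-0.098535, -0.018704)
  m=-3: Y*=(-0.406625, -0.167013)  Y=(-0.345879, -0.205628)  product (0.106301, 0.141380)
  m=-2: Y*=(0.531216, 0.141209)  Y=(0.005984, 0.035710)  product (-0.001864, 0.019815)
  m=-1: Y*=(-0.179746, -0.023483)  Y=(-0.268078, 0.316735)  product (0.055624, -0.050637)
  m=+0: Y*=(-0.443103, -0.000000)  Y=(-0.101214, 0.000000)  product (0.044848, 0.000000)
  m=+1: Y*=(0.179746, -0.023483)  Y=(0.268078, 0.316735)  product (0.055624, 0.050637)
  m=+2: Y*=(0.531216, -0.141209)  Y=(0.005984, -0.035710)  product (-0.001864, -0.019815)
  m=+3: Y*=(0.406625, -0.167013)  Y=(0.345879, -0.205628)  product (0.106301, -0.141380)
  m=+4: Y*=(0.183548, -0.105002)  Y=(-0.448392, -0.154607)  product (-0.098535, 0.018704)
  m=+5: Y*=(0.056284, -0.042746)  Y=(0.110162, 0.283726)  product (0.018328, 0.011260)
  m=+6: Y*=(0.012143, -0.011999)  Y=(0.061953, -0.113930)  product (-0.000615, -0.002127)
  m=+7: Y*=(0.001797, -0.002308)  Y=(-0.036832, 0.007633)  product (-0.000049, 0.000099)
  m=+8: Y*=(0.000160, -0.000272)  Y=(0.005290, 0.004140)  product (0.000002, -0.000001)
Total Σ_m = (0.203232, 0.000000). Multiply by 0.739198: (0.150229, 0.000000). P_8(cos γ) = 0.150229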